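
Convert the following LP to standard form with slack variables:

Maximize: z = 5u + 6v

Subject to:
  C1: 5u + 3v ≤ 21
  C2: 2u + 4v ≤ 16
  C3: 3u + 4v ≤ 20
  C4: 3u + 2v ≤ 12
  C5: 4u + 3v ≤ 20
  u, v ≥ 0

max z = 5u + 6v

s.t.
  5u + 3v + s1 = 21
  2u + 4v + s2 = 16
  3u + 4v + s3 = 20
  3u + 2v + s4 = 12
  4u + 3v + s5 = 20
  u, v, s1, s2, s3, s4, s5 ≥ 0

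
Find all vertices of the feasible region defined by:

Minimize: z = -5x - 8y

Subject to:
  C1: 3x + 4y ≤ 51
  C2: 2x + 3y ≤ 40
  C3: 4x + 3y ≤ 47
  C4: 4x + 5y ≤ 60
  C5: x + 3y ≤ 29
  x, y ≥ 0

(0, 0), (11.75, 0), (6.875, 6.5), (5, 8), (0, 9.667)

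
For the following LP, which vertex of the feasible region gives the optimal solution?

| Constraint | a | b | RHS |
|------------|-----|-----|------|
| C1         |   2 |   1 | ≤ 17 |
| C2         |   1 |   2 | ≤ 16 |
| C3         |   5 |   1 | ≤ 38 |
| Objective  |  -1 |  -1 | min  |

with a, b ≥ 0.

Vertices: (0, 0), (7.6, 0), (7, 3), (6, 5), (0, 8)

Evaluate the objective at each vertex of the feasible region:
  z(0, 0) = 0
  z(7.6, 0) = -7.6
  z(7, 3) = -10
  z(6, 5) = -11  ←
  z(0, 8) = -8
The minimum is at a = 6, b = 5.

(6, 5)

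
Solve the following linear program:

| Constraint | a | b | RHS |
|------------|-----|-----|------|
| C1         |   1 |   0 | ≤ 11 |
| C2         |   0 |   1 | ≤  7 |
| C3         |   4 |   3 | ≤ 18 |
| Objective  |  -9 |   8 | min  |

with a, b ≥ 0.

Evaluate the objective at each vertex of the feasible region:
  z(0, 0) = 0
  z(4.5, 0) = -40.5  ←
  z(0, 6) = 48
The minimum is at a = 4.5, b = 0.

a = 4.5, b = 0, z = -40.5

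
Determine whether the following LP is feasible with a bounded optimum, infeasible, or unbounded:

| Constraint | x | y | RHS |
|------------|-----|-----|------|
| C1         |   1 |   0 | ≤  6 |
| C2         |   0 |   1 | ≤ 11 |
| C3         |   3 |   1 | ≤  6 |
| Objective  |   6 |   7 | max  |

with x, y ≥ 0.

Feasible with a bounded optimal solution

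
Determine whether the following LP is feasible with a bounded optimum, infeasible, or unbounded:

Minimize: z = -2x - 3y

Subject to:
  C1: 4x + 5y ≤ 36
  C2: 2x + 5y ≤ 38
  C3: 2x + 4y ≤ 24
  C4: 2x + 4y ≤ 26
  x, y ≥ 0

Feasible with a bounded optimal solution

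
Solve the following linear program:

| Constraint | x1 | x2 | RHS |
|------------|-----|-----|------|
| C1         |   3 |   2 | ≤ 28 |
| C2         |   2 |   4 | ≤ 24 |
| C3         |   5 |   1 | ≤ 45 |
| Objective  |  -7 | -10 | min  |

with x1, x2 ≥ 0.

Evaluate the objective at each vertex of the feasible region:
  z(0, 0) = 0
  z(9, 0) = -63
  z(8.857, 0.7143) = -69.14
  z(8, 2) = -76  ←
  z(0, 6) = -60
The minimum is at x1 = 8, x2 = 2.

x1 = 8, x2 = 2, z = -76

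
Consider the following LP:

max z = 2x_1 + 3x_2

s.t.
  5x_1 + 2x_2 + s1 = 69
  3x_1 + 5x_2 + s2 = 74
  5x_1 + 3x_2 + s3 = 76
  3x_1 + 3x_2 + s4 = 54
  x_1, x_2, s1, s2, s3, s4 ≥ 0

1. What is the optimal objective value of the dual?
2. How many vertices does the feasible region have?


1. 46
2. 5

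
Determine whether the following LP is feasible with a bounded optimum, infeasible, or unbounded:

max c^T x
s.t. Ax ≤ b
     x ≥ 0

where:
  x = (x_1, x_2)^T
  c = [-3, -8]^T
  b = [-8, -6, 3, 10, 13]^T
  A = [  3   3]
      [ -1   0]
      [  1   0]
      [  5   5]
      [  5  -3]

Infeasible (no feasible solution exists)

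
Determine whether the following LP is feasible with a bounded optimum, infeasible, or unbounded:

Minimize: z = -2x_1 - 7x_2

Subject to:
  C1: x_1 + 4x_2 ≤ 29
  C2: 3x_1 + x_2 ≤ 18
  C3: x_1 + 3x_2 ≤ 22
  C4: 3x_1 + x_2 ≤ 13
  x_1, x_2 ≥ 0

Feasible with a bounded optimal solution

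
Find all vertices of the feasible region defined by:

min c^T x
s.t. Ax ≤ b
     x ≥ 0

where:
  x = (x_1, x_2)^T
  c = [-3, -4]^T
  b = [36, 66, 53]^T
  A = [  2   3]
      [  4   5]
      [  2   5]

(0, 0), (16.5, 0), (9, 6), (5.25, 8.5), (0, 10.6)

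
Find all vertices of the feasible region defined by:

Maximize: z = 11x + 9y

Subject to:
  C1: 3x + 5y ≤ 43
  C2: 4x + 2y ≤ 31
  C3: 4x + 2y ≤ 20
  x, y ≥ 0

(0, 0), (5, 0), (1, 8), (0, 8.6)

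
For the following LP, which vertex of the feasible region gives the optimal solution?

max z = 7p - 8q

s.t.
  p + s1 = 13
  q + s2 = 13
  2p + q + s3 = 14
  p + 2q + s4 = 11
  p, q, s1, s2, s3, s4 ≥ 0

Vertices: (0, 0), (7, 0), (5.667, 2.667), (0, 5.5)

Evaluate the objective at each vertex of the feasible region:
  z(0, 0) = 0
  z(7, 0) = 49  ←
  z(5.667, 2.667) = 18.33
  z(0, 5.5) = -44
The maximum is at p = 7, q = 0.

(7, 0)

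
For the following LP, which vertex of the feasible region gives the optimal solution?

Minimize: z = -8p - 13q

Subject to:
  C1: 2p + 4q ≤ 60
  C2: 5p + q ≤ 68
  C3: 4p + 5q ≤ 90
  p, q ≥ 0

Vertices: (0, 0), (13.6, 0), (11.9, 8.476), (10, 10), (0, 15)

Evaluate the objective at each vertex of the feasible region:
  z(0, 0) = 0
  z(13.6, 0) = -108.8
  z(11.9, 8.476) = -205.4
  z(10, 10) = -210  ←
  z(0, 15) = -195
The minimum is at p = 10, q = 10.

(10, 10)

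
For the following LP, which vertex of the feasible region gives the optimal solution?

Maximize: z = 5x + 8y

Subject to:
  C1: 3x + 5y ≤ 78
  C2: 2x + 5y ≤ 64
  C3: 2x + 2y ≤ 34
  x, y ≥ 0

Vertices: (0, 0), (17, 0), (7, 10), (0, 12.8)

Evaluate the objective at each vertex of the feasible region:
  z(0, 0) = 0
  z(17, 0) = 85
  z(7, 10) = 115  ←
  z(0, 12.8) = 102.4
The maximum is at x = 7, y = 10.

(7, 10)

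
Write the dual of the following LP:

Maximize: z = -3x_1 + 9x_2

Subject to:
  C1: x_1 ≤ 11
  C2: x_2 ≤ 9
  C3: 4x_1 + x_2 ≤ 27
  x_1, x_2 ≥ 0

Primal max cᵀx s.t. Ax ≤ b, x ≥ 0  →  Dual min bᵀy s.t. Aᵀy ≥ c, y ≥ 0.

Minimize: z = 11y1 + 9y2 + 27y3

Subject to:
  y1 + 4y3 ≥ -3
  y2 + y3 ≥ 9
  y1, y2, y3 ≥ 0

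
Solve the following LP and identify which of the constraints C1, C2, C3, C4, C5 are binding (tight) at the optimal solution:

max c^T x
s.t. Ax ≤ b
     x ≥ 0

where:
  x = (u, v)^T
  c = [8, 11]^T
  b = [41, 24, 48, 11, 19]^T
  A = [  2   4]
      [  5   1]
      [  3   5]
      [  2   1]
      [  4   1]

At u = 1, v = 9, compute slack b - a·x for each constraint:
  C1: 41 − 38 = 3  (slack)
  C2: 24 − 14 = 10  (slack)
  C3: 48 − 48 = 0  (binding)
  C4: 11 − 11 = 0  (binding)
  C5: 19 − 13 = 6  (slack)

Optimal: u = 1, v = 9
Binding: C3, C4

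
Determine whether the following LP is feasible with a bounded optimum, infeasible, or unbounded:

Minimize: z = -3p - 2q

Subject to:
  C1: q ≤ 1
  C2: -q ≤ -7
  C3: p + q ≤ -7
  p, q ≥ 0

Infeasible (no feasible solution exists)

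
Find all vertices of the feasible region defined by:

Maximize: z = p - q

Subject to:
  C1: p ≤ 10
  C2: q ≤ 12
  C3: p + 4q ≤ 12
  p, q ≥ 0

(0, 0), (10, 0), (10, 0.5), (0, 3)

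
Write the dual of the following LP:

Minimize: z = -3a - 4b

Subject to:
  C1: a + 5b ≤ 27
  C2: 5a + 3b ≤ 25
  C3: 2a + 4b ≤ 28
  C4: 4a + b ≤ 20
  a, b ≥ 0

Primal min cᵀx s.t. Ax ≤ b, x ≥ 0  →  Dual max −bᵀy s.t. Aᵀy ≥ −c, y ≥ 0.

Maximize: z = -27y1 - 25y2 - 28y3 - 20y4

Subject to:
  y1 + 5y2 + 2y3 + 4y4 ≥ 3
  5y1 + 3y2 + 4y3 + y4 ≥ 4
  y1, y2, y3, y4 ≥ 0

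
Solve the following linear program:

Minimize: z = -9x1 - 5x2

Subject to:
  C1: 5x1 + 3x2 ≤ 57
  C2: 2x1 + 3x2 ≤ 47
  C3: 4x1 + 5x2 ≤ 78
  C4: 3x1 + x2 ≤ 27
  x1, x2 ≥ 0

Evaluate the objective at each vertex of the feasible region:
  z(0, 0) = 0
  z(9, 0) = -81
  z(6, 9) = -99  ←
  z(3.923, 12.46) = -97.62
  z(0, 15.6) = -78
The minimum is at x1 = 6, x2 = 9.

x1 = 6, x2 = 9, z = -99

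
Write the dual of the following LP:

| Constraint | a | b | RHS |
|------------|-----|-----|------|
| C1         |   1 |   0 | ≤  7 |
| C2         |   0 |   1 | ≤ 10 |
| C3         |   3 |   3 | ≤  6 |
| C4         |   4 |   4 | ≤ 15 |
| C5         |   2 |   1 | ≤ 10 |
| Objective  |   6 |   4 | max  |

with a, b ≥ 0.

Primal max cᵀx s.t. Ax ≤ b, x ≥ 0  →  Dual min bᵀy s.t. Aᵀy ≥ c, y ≥ 0.

Minimize: z = 7y1 + 10y2 + 6y3 + 15y4 + 10y5

Subject to:
  y1 + 3y3 + 4y4 + 2y5 ≥ 6
  y2 + 3y3 + 4y4 + y5 ≥ 4
  y1, y2, y3, y4, y5 ≥ 0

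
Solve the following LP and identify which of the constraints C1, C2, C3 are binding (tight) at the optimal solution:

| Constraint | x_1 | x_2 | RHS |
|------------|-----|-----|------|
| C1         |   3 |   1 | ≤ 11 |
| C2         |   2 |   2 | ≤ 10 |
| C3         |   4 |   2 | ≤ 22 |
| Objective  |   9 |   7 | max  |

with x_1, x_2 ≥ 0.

At x_1 = 3, x_2 = 2, compute slack b - a·x for each constraint:
  C1: 11 − 11 = 0  (binding)
  C2: 10 − 10 = 0  (binding)
  C3: 22 − 16 = 6  (slack)

Optimal: x_1 = 3, x_2 = 2
Binding: C1, C2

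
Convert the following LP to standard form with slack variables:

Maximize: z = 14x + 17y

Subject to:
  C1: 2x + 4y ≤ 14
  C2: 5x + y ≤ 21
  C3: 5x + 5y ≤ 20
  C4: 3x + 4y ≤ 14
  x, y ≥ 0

max z = 14x + 17y

s.t.
  2x + 4y + s1 = 14
  5x + y + s2 = 21
  5x + 5y + s3 = 20
  3x + 4y + s4 = 14
  x, y, s1, s2, s3, s4 ≥ 0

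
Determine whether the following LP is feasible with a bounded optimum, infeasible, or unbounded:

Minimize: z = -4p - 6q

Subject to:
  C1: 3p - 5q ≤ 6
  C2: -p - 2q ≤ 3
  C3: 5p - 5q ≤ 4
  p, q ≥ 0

Unbounded (objective can decrease without bound)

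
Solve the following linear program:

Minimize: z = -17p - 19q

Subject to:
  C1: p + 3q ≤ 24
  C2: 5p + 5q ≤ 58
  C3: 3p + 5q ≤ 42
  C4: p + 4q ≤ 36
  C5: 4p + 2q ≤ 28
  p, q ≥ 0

Evaluate the objective at each vertex of the feasible region:
  z(0, 0) = 0
  z(7, 0) = -119
  z(4, 6) = -182  ←
  z(1.5, 7.5) = -168
  z(0, 8) = -152
The minimum is at p = 4, q = 6.

p = 4, q = 6, z = -182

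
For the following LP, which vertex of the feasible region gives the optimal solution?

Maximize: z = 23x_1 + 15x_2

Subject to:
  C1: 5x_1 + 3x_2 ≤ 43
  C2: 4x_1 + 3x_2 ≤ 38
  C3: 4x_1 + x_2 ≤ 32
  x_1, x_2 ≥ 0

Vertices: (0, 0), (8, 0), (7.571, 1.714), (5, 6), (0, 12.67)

Evaluate the objective at each vertex of the feasible region:
  z(0, 0) = 0
  z(8, 0) = 184
  z(7.571, 1.714) = 199.9
  z(5, 6) = 205  ←
  z(0, 12.67) = 190
The maximum is at x_1 = 5, x_2 = 6.

(5, 6)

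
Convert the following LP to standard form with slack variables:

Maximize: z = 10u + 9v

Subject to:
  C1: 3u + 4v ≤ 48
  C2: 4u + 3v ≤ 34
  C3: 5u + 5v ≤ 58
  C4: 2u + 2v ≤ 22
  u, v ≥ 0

max z = 10u + 9v

s.t.
  3u + 4v + s1 = 48
  4u + 3v + s2 = 34
  5u + 5v + s3 = 58
  2u + 2v + s4 = 22
  u, v, s1, s2, s3, s4 ≥ 0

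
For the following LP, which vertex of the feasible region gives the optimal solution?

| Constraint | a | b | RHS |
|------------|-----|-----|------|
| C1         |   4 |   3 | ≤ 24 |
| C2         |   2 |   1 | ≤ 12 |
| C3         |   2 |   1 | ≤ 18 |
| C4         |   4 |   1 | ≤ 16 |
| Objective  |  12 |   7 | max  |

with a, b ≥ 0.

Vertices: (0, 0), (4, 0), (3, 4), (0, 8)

Evaluate the objective at each vertex of the feasible region:
  z(0, 0) = 0
  z(4, 0) = 48
  z(3, 4) = 64  ←
  z(0, 8) = 56
The maximum is at a = 3, b = 4.

(3, 4)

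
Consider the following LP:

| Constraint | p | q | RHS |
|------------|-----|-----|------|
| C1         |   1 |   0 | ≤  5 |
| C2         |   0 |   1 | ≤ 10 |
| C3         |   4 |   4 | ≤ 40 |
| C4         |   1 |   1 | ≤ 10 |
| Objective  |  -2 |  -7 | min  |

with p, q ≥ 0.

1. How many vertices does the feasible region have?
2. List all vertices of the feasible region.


1. 4
2. (0, 0), (5, 0), (5, 5), (0, 10)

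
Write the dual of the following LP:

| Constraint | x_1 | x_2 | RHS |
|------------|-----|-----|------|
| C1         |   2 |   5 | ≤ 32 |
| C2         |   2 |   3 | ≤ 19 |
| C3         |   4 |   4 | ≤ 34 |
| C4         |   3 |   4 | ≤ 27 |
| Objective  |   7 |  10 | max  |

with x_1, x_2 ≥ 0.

Primal max cᵀx s.t. Ax ≤ b, x ≥ 0  →  Dual min bᵀy s.t. Aᵀy ≥ c, y ≥ 0.

Minimize: z = 32y1 + 19y2 + 34y3 + 27y4

Subject to:
  2y1 + 2y2 + 4y3 + 3y4 ≥ 7
  5y1 + 3y2 + 4y3 + 4y4 ≥ 10
  y1, y2, y3, y4 ≥ 0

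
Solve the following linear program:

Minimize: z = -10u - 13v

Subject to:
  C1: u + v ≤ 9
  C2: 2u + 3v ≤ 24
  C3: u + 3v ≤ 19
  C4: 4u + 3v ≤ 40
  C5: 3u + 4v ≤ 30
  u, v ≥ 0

Evaluate the objective at each vertex of the feasible region:
  z(0, 0) = 0
  z(9, 0) = -90
  z(6, 3) = -99  ←
  z(2.8, 5.4) = -98.2
  z(0, 6.333) = -82.33
The minimum is at u = 6, v = 3.

u = 6, v = 3, z = -99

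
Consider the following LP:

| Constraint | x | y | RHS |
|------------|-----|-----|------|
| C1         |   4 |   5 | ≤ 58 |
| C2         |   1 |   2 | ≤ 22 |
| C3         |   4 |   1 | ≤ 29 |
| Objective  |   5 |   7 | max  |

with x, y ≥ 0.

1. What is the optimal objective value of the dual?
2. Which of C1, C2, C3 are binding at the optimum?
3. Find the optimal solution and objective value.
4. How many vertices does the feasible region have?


1. 80
2. C1, C2
3. x = 2, y = 10, z = 80
4. 5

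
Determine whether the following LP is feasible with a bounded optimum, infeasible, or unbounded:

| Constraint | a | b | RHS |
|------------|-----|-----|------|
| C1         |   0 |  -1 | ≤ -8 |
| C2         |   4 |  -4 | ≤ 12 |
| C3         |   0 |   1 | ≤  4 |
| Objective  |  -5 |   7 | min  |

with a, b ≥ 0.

Infeasible (no feasible solution exists)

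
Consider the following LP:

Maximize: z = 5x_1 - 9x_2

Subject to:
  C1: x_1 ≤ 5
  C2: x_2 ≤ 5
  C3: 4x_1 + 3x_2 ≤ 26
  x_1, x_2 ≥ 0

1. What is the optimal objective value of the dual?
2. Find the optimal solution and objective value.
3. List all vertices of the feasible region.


1. 25
2. x_1 = 5, x_2 = 0, z = 25
3. (0, 0), (5, 0), (5, 2), (2.75, 5), (0, 5)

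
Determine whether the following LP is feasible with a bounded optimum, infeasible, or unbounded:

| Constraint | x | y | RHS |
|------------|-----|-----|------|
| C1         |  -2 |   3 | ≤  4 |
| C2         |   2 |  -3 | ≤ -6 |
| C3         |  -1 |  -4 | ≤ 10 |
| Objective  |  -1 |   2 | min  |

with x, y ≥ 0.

Infeasible (no feasible solution exists)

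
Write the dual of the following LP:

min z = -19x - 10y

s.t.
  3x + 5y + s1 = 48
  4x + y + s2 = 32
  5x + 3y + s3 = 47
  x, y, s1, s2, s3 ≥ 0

Primal min cᵀx s.t. Ax ≤ b, x ≥ 0  →  Dual max −bᵀy s.t. Aᵀy ≥ −c, y ≥ 0.

Maximize: z = -48y1 - 32y2 - 47y3

Subject to:
  3y1 + 4y2 + 5y3 ≥ 19
  5y1 + y2 + 3y3 ≥ 10
  y1, y2, y3 ≥ 0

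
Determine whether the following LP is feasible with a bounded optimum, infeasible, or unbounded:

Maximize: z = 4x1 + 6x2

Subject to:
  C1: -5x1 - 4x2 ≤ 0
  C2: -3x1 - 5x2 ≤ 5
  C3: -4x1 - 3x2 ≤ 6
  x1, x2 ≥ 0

Unbounded (objective can increase without bound)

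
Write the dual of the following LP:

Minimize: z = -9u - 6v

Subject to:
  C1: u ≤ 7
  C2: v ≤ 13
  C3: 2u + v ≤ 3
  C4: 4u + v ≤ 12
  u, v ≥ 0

Primal min cᵀx s.t. Ax ≤ b, x ≥ 0  →  Dual max −bᵀy s.t. Aᵀy ≥ −c, y ≥ 0.

Maximize: z = -7y1 - 13y2 - 3y3 - 12y4

Subject to:
  y1 + 2y3 + 4y4 ≥ 9
  y2 + y3 + y4 ≥ 6
  y1, y2, y3, y4 ≥ 0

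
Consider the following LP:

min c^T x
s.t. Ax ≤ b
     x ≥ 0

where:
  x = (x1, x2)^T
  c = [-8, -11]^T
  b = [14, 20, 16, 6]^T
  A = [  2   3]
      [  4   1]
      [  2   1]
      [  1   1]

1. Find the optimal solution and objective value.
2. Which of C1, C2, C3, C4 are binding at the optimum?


1. x1 = 4, x2 = 2, z = -54
2. C1, C4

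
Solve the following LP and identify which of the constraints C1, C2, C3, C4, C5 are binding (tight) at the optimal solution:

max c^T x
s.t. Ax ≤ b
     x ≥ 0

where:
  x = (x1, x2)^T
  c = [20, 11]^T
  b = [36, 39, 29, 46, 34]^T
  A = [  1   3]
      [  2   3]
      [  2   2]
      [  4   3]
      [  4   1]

At x1 = 7, x2 = 6, compute slack b - a·x for each constraint:
  C1: 36 − 25 = 11  (slack)
  C2: 39 − 32 = 7  (slack)
  C3: 29 − 26 = 3  (slack)
  C4: 46 − 46 = 0  (binding)
  C5: 34 − 34 = 0  (binding)

Optimal: x1 = 7, x2 = 6
Binding: C4, C5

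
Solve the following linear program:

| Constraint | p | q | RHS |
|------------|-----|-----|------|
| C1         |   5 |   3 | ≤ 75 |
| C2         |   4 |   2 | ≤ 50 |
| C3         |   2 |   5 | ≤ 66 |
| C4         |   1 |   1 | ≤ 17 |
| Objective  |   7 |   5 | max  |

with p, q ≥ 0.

Evaluate the objective at each vertex of the feasible region:
  z(0, 0) = 0
  z(12.5, 0) = 87.5
  z(8, 9) = 101  ←
  z(6.333, 10.67) = 97.67
  z(0, 13.2) = 66
The maximum is at p = 8, q = 9.

p = 8, q = 9, z = 101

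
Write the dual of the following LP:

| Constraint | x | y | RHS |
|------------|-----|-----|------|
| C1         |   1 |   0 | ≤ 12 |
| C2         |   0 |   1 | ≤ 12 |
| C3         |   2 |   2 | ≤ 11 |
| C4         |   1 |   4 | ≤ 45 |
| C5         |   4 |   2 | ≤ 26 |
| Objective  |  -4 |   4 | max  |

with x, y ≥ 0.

Primal max cᵀx s.t. Ax ≤ b, x ≥ 0  →  Dual min bᵀy s.t. Aᵀy ≥ c, y ≥ 0.

Minimize: z = 12y1 + 12y2 + 11y3 + 45y4 + 26y5

Subject to:
  y1 + 2y3 + y4 + 4y5 ≥ -4
  y2 + 2y3 + 4y4 + 2y5 ≥ 4
  y1, y2, y3, y4, y5 ≥ 0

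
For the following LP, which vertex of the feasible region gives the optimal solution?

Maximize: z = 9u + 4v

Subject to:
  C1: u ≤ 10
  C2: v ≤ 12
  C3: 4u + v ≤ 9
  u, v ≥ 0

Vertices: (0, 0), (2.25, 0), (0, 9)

Evaluate the objective at each vertex of the feasible region:
  z(0, 0) = 0
  z(2.25, 0) = 20.25
  z(0, 9) = 36  ←
The maximum is at u = 0, v = 9.

(0, 9)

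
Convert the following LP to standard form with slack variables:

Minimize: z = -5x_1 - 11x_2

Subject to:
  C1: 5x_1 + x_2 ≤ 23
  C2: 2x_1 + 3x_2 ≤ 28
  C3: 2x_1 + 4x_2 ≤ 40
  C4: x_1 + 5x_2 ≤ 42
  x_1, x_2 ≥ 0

min z = -5x_1 - 11x_2

s.t.
  5x_1 + x_2 + s1 = 23
  2x_1 + 3x_2 + s2 = 28
  2x_1 + 4x_2 + s3 = 40
  x_1 + 5x_2 + s4 = 42
  x_1, x_2, s1, s2, s3, s4 ≥ 0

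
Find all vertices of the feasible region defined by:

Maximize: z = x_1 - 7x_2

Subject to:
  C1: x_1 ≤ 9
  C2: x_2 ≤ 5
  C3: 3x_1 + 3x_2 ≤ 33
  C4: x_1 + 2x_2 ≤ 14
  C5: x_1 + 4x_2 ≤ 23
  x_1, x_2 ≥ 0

(0, 0), (9, 0), (9, 2), (8, 3), (5, 4.5), (3, 5), (0, 5)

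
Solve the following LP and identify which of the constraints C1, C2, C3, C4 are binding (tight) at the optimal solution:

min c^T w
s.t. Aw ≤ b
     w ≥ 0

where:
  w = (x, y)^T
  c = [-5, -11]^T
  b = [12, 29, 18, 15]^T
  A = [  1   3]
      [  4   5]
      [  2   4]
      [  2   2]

At x = 3, y = 3, compute slack b - a·x for each constraint:
  C1: 12 − 12 = 0  (binding)
  C2: 29 − 27 = 2  (slack)
  C3: 18 − 18 = 0  (binding)
  C4: 15 − 12 = 3  (slack)

Optimal: x = 3, y = 3
Binding: C1, C3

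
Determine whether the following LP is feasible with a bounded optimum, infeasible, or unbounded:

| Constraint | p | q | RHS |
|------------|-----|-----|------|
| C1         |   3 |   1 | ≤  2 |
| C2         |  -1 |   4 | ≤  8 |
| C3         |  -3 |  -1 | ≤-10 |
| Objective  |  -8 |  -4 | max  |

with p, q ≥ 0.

Infeasible (no feasible solution exists)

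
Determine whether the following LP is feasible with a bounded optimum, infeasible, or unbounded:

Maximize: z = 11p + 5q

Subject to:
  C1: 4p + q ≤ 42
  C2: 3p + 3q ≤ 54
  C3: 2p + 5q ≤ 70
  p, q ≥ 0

Feasible with a bounded optimal solution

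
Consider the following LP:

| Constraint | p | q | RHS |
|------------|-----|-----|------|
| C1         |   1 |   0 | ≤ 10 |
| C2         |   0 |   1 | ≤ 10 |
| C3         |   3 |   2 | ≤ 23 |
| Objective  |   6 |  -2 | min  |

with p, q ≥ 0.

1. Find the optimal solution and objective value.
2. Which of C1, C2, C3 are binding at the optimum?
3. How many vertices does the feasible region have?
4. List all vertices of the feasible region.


1. p = 0, q = 10, z = -20
2. C2
3. 4
4. (0, 0), (7.667, 0), (1, 10), (0, 10)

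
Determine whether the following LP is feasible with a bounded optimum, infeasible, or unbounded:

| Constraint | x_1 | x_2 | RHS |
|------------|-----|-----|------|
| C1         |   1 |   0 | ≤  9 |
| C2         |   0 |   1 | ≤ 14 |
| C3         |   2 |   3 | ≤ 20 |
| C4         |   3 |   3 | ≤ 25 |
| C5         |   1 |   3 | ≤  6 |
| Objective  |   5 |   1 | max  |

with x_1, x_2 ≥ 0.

Feasible with a bounded optimal solution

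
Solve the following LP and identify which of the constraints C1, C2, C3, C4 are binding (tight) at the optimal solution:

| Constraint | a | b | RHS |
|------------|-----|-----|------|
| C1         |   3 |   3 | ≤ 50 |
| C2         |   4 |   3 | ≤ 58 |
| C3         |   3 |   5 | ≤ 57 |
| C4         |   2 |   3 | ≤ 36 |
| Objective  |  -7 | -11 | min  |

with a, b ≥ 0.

At a = 9, b = 6, compute slack b - a·x for each constraint:
  C1: 50 − 45 = 5  (slack)
  C2: 58 − 54 = 4  (slack)
  C3: 57 − 57 = 0  (binding)
  C4: 36 − 36 = 0  (binding)

Optimal: a = 9, b = 6
Binding: C3, C4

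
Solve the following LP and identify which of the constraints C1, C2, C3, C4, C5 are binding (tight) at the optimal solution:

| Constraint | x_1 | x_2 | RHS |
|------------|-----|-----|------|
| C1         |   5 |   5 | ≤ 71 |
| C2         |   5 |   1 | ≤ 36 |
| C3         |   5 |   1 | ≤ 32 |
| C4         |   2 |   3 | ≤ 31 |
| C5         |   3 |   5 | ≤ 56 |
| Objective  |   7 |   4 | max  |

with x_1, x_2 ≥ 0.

At x_1 = 5, x_2 = 7, compute slack b - a·x for each constraint:
  C1: 71 − 60 = 11  (slack)
  C2: 36 − 32 = 4  (slack)
  C3: 32 − 32 = 0  (binding)
  C4: 31 − 31 = 0  (binding)
  C5: 56 − 50 = 6  (slack)

Optimal: x_1 = 5, x_2 = 7
Binding: C3, C4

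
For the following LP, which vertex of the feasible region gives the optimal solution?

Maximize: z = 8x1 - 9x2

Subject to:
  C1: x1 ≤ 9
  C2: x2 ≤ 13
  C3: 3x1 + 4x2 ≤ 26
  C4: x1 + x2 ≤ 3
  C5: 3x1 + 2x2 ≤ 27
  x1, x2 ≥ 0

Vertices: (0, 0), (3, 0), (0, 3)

Evaluate the objective at each vertex of the feasible region:
  z(0, 0) = 0
  z(3, 0) = 24  ←
  z(0, 3) = -27
The maximum is at x1 = 3, x2 = 0.

(3, 0)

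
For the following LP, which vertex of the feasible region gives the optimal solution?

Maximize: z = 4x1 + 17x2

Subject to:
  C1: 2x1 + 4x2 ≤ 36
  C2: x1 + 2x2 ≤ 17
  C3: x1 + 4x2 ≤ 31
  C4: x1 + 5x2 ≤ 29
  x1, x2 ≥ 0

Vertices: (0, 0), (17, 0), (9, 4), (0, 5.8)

Evaluate the objective at each vertex of the feasible region:
  z(0, 0) = 0
  z(17, 0) = 68
  z(9, 4) = 104  ←
  z(0, 5.8) = 98.6
The maximum is at x1 = 9, x2 = 4.

(9, 4)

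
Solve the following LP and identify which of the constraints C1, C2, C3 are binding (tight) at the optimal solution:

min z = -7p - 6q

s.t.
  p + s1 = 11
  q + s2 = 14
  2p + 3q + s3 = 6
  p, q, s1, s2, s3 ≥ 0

At p = 3, q = 0, compute slack b - a·x for each constraint:
  C1: 11 − 3 = 8  (slack)
  C2: 14 − 0 = 14  (slack)
  C3: 6 − 6 = 0  (binding)

Optimal: p = 3, q = 0
Binding: C3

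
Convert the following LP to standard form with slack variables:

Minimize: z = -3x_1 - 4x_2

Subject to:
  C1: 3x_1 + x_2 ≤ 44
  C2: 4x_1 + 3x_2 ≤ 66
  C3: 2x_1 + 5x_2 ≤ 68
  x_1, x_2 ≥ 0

min z = -3x_1 - 4x_2

s.t.
  3x_1 + x_2 + s1 = 44
  4x_1 + 3x_2 + s2 = 66
  2x_1 + 5x_2 + s3 = 68
  x_1, x_2, s1, s2, s3 ≥ 0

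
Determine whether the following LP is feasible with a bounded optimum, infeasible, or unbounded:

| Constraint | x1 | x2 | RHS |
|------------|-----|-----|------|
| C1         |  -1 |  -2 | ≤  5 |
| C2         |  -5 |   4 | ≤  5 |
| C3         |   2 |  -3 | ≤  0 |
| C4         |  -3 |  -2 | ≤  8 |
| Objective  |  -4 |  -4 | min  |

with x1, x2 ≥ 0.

Unbounded (objective can decrease without bound)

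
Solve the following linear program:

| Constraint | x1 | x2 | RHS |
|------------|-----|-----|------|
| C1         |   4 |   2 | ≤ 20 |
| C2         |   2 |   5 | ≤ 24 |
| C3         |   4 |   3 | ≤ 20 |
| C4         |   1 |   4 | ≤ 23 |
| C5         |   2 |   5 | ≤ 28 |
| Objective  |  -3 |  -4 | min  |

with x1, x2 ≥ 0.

Evaluate the objective at each vertex of the feasible region:
  z(0, 0) = 0
  z(5, 0) = -15
  z(2, 4) = -22  ←
  z(0, 4.8) = -19.2
The minimum is at x1 = 2, x2 = 4.

x1 = 2, x2 = 4, z = -22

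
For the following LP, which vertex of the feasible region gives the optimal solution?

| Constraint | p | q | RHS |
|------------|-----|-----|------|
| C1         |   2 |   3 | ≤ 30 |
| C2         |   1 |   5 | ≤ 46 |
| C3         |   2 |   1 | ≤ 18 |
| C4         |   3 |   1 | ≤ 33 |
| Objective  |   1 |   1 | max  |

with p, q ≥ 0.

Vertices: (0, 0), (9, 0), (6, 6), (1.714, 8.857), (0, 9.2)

Evaluate the objective at each vertex of the feasible region:
  z(0, 0) = 0
  z(9, 0) = 9
  z(6, 6) = 12  ←
  z(1.714, 8.857) = 10.57
  z(0, 9.2) = 9.2
The maximum is at p = 6, q = 6.

(6, 6)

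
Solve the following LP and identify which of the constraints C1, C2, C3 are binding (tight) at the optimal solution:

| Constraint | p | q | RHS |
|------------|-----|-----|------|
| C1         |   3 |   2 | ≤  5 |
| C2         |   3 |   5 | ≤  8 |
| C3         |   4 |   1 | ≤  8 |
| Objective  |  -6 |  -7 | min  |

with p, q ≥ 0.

At p = 1, q = 1, compute slack b - a·x for each constraint:
  C1: 5 − 5 = 0  (binding)
  C2: 8 − 8 = 0  (binding)
  C3: 8 − 5 = 3  (slack)

Optimal: p = 1, q = 1
Binding: C1, C2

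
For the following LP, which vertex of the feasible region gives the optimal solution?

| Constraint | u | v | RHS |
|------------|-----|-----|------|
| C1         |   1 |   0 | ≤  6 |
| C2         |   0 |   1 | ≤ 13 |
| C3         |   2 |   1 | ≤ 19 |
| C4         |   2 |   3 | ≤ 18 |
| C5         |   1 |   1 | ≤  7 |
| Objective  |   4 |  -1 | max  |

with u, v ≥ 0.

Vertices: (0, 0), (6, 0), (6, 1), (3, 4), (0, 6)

Evaluate the objective at each vertex of the feasible region:
  z(0, 0) = 0
  z(6, 0) = 24  ←
  z(6, 1) = 23
  z(3, 4) = 8
  z(0, 6) = -6
The maximum is at u = 6, v = 0.

(6, 0)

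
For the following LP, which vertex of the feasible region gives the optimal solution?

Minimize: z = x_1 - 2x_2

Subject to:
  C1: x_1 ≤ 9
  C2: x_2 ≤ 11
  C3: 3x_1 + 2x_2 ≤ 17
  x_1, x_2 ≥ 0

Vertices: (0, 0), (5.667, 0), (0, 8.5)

Evaluate the objective at each vertex of the feasible region:
  z(0, 0) = 0
  z(5.667, 0) = 5.667
  z(0, 8.5) = -17  ←
The minimum is at x_1 = 0, x_2 = 8.5.

(0, 8.5)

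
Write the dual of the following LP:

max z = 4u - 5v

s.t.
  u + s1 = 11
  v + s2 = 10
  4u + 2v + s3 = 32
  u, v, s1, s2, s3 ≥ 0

Primal max cᵀx s.t. Ax ≤ b, x ≥ 0  →  Dual min bᵀy s.t. Aᵀy ≥ c, y ≥ 0.

Minimize: z = 11y1 + 10y2 + 32y3

Subject to:
  y1 + 4y3 ≥ 4
  y2 + 2y3 ≥ -5
  y1, y2, y3 ≥ 0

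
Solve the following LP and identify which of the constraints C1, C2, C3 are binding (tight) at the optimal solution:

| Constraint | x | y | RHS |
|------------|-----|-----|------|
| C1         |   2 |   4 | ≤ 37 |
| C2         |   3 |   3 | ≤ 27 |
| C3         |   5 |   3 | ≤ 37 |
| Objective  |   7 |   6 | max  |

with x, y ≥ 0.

At x = 5, y = 4, compute slack b - a·x for each constraint:
  C1: 37 − 26 = 11  (slack)
  C2: 27 − 27 = 0  (binding)
  C3: 37 − 37 = 0  (binding)

Optimal: x = 5, y = 4
Binding: C2, C3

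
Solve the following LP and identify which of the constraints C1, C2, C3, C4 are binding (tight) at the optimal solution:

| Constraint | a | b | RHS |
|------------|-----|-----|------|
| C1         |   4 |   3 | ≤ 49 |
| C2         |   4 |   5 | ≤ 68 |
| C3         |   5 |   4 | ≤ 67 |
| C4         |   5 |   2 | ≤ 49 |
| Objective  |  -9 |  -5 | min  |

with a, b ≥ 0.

At a = 7, b = 7, compute slack b - a·x for each constraint:
  C1: 49 − 49 = 0  (binding)
  C2: 68 − 63 = 5  (slack)
  C3: 67 − 63 = 4  (slack)
  C4: 49 − 49 = 0  (binding)

Optimal: a = 7, b = 7
Binding: C1, C4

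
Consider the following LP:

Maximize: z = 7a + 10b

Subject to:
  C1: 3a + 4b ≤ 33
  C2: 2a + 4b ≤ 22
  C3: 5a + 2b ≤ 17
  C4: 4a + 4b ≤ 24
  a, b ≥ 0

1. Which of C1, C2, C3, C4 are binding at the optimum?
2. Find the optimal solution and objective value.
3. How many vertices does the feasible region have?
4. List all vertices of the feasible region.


1. C2, C4
2. a = 1, b = 5, z = 57
3. 5
4. (0, 0), (3.4, 0), (1.667, 4.333), (1, 5), (0, 5.5)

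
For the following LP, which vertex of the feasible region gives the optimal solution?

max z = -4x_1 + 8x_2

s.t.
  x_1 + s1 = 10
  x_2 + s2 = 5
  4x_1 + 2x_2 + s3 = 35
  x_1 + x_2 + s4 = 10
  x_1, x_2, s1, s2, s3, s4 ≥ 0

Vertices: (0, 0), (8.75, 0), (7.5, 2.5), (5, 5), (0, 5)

Evaluate the objective at each vertex of the feasible region:
  z(0, 0) = 0
  z(8.75, 0) = -35
  z(7.5, 2.5) = -10
  z(5, 5) = 20
  z(0, 5) = 40  ←
The maximum is at x_1 = 0, x_2 = 5.

(0, 5)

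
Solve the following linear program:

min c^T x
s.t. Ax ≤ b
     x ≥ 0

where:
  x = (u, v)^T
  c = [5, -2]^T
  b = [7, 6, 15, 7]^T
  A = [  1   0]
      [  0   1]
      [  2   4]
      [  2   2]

Evaluate the objective at each vertex of the feasible region:
  z(0, 0) = 0
  z(3.5, 0) = 17.5
  z(0, 3.5) = -7  ←
The minimum is at u = 0, v = 3.5.

u = 0, v = 3.5, z = -7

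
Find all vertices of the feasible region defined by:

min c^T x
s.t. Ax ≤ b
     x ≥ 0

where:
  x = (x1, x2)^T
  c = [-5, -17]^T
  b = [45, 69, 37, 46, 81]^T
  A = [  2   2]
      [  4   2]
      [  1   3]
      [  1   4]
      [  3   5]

(0, 0), (17.25, 0), (13.3, 7.9), (10, 9), (0, 11.5)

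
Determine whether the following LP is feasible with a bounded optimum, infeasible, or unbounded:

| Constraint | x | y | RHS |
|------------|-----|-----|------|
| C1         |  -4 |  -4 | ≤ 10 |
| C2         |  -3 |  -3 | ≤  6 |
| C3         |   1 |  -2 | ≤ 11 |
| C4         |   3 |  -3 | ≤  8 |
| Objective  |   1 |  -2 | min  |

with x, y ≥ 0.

Unbounded (objective can decrease without bound)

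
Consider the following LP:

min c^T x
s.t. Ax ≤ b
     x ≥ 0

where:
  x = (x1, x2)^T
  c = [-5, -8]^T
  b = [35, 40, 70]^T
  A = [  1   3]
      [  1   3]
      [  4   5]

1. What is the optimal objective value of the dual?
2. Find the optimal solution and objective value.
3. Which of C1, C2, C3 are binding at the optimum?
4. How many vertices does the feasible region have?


1. -105
2. x1 = 5, x2 = 10, z = -105
3. C1, C3
4. 4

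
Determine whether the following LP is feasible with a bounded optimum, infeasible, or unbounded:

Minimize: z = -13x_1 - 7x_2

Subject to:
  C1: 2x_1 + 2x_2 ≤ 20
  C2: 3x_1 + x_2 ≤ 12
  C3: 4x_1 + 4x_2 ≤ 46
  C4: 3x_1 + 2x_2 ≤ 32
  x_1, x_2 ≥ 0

Feasible with a bounded optimal solution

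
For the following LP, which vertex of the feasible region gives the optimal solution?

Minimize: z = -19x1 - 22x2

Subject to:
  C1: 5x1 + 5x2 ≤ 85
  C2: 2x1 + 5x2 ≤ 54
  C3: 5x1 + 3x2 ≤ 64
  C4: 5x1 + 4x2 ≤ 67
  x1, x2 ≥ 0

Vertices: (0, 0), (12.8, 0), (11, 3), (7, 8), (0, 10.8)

Evaluate the objective at each vertex of the feasible region:
  z(0, 0) = 0
  z(12.8, 0) = -243.2
  z(11, 3) = -275
  z(7, 8) = -309  ←
  z(0, 10.8) = -237.6
The minimum is at x1 = 7, x2 = 8.

(7, 8)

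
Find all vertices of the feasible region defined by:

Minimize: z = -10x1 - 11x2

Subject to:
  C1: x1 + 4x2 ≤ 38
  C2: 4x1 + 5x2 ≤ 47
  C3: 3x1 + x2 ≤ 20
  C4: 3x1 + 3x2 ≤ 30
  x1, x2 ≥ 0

(0, 0), (6.667, 0), (5, 5), (3, 7), (0, 9.4)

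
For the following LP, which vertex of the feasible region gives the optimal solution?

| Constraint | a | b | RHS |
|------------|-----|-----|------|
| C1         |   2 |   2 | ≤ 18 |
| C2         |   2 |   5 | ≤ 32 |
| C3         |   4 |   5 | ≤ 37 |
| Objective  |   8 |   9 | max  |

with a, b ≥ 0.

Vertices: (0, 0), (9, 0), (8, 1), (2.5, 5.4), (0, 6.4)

Evaluate the objective at each vertex of the feasible region:
  z(0, 0) = 0
  z(9, 0) = 72
  z(8, 1) = 73  ←
  z(2.5, 5.4) = 68.6
  z(0, 6.4) = 57.6
The maximum is at a = 8, b = 1.

(8, 1)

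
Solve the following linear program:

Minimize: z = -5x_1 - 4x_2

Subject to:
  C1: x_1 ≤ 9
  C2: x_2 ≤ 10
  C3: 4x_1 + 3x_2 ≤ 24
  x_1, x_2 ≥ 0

Evaluate the objective at each vertex of the feasible region:
  z(0, 0) = 0
  z(6, 0) = -30
  z(0, 8) = -32  ←
The minimum is at x_1 = 0, x_2 = 8.

x_1 = 0, x_2 = 8, z = -32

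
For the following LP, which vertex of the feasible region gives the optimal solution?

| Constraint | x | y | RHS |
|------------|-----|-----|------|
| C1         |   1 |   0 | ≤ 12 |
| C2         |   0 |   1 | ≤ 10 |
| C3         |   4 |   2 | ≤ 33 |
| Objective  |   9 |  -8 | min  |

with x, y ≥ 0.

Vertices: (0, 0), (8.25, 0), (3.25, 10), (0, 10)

Evaluate the objective at each vertex of the feasible region:
  z(0, 0) = 0
  z(8.25, 0) = 74.25
  z(3.25, 10) = -50.75
  z(0, 10) = -80  ←
The minimum is at x = 0, y = 10.

(0, 10)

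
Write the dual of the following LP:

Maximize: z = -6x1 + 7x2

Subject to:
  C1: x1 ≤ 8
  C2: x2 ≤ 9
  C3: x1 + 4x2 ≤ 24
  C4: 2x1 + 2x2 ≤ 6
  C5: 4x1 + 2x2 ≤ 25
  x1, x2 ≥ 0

Primal max cᵀx s.t. Ax ≤ b, x ≥ 0  →  Dual min bᵀy s.t. Aᵀy ≥ c, y ≥ 0.

Minimize: z = 8y1 + 9y2 + 24y3 + 6y4 + 25y5

Subject to:
  y1 + y3 + 2y4 + 4y5 ≥ -6
  y2 + 4y3 + 2y4 + 2y5 ≥ 7
  y1, y2, y3, y4, y5 ≥ 0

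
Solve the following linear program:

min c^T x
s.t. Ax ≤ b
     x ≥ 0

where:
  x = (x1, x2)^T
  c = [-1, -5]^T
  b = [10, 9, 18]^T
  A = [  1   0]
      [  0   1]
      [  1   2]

Evaluate the objective at each vertex of the feasible region:
  z(0, 0) = 0
  z(10, 0) = -10
  z(10, 4) = -30
  z(0, 9) = -45  ←
The minimum is at x1 = 0, x2 = 9.

x1 = 0, x2 = 9, z = -45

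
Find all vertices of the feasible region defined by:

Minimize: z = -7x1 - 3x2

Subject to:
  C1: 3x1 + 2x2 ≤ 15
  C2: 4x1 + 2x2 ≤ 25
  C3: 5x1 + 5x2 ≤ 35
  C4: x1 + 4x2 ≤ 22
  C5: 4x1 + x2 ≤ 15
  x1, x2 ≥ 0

(0, 0), (3.75, 0), (3, 3), (1.6, 5.1), (0, 5.5)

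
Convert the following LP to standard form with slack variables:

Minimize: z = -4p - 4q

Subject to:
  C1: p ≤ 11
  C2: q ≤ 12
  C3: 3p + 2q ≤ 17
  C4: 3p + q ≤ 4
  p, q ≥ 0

min z = -4p - 4q

s.t.
  p + s1 = 11
  q + s2 = 12
  3p + 2q + s3 = 17
  3p + q + s4 = 4
  p, q, s1, s2, s3, s4 ≥ 0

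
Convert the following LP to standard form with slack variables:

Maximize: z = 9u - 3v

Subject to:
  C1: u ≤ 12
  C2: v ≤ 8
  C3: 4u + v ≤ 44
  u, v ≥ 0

max z = 9u - 3v

s.t.
  u + s1 = 12
  v + s2 = 8
  4u + v + s3 = 44
  u, v, s1, s2, s3 ≥ 0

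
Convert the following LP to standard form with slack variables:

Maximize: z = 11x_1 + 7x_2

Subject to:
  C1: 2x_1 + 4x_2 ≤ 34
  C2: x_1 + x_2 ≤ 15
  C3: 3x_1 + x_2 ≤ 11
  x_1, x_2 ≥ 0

max z = 11x_1 + 7x_2

s.t.
  2x_1 + 4x_2 + s1 = 34
  x_1 + x_2 + s2 = 15
  3x_1 + x_2 + s3 = 11
  x_1, x_2, s1, s2, s3 ≥ 0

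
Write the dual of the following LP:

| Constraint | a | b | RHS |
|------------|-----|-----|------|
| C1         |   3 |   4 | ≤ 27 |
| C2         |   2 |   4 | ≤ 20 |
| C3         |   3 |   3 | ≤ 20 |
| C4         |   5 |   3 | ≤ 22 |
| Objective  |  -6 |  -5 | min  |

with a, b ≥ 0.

Primal min cᵀx s.t. Ax ≤ b, x ≥ 0  →  Dual max −bᵀy s.t. Aᵀy ≥ −c, y ≥ 0.

Maximize: z = -27y1 - 20y2 - 20y3 - 22y4

Subject to:
  3y1 + 2y2 + 3y3 + 5y4 ≥ 6
  4y1 + 4y2 + 3y3 + 3y4 ≥ 5
  y1, y2, y3, y4 ≥ 0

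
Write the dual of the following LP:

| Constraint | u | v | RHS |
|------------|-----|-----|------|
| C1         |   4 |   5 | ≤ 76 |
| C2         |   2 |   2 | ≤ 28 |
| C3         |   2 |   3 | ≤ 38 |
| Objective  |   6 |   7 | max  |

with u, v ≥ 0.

Primal max cᵀx s.t. Ax ≤ b, x ≥ 0  →  Dual min bᵀy s.t. Aᵀy ≥ c, y ≥ 0.

Minimize: z = 76y1 + 28y2 + 38y3

Subject to:
  4y1 + 2y2 + 2y3 ≥ 6
  5y1 + 2y2 + 3y3 ≥ 7
  y1, y2, y3 ≥ 0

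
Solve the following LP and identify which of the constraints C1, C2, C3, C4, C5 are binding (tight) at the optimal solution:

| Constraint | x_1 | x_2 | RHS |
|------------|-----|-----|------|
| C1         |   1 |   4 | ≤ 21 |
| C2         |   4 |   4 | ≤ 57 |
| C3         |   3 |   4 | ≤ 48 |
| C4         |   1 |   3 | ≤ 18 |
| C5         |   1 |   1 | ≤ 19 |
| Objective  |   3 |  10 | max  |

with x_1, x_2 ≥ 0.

At x_1 = 9, x_2 = 3, compute slack b - a·x for each constraint:
  C1: 21 − 21 = 0  (binding)
  C2: 57 − 48 = 9  (slack)
  C3: 48 − 39 = 9  (slack)
  C4: 18 − 18 = 0  (binding)
  C5: 19 − 12 = 7  (slack)

Optimal: x_1 = 9, x_2 = 3
Binding: C1, C4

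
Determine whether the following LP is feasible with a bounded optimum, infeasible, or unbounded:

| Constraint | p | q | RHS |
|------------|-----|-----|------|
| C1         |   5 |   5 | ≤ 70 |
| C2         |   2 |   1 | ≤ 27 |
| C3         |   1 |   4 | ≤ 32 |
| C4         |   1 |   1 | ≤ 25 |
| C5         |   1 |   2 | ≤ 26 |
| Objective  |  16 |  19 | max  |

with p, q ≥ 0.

Feasible with a bounded optimal solution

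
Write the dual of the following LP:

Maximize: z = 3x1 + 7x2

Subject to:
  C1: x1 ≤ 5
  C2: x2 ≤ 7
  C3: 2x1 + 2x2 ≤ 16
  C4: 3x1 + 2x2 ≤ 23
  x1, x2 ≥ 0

Primal max cᵀx s.t. Ax ≤ b, x ≥ 0  →  Dual min bᵀy s.t. Aᵀy ≥ c, y ≥ 0.

Minimize: z = 5y1 + 7y2 + 16y3 + 23y4

Subject to:
  y1 + 2y3 + 3y4 ≥ 3
  y2 + 2y3 + 2y4 ≥ 7
  y1, y2, y3, y4 ≥ 0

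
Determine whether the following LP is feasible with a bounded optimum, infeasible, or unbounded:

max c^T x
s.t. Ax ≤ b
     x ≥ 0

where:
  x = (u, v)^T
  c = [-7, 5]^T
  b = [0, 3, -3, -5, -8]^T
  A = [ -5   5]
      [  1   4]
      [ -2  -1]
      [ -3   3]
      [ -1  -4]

Infeasible (no feasible solution exists)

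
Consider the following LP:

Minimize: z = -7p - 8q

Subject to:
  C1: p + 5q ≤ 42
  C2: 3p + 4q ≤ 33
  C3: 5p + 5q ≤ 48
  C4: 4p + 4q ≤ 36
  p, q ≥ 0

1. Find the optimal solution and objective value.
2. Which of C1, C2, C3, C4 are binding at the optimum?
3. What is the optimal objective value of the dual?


1. p = 3, q = 6, z = -69
2. C2, C4
3. -69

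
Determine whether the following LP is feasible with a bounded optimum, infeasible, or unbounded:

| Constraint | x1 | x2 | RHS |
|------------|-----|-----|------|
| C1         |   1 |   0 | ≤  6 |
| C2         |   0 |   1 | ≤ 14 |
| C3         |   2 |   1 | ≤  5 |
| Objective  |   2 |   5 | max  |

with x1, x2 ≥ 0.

Feasible with a bounded optimal solution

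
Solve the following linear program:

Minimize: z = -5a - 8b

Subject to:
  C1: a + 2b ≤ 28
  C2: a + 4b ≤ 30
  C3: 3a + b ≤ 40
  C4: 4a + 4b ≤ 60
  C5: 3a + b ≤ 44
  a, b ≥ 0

Evaluate the objective at each vertex of the feasible region:
  z(0, 0) = 0
  z(13.33, 0) = -66.67
  z(12.5, 2.5) = -82.5
  z(10, 5) = -90  ←
  z(0, 7.5) = -60
The minimum is at a = 10, b = 5.

a = 10, b = 5, z = -90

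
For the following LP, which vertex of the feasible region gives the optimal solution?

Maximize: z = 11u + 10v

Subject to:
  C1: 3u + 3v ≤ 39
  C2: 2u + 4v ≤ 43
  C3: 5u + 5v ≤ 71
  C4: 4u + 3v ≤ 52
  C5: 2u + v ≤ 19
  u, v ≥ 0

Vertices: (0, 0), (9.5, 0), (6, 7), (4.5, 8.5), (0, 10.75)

Evaluate the objective at each vertex of the feasible region:
  z(0, 0) = 0
  z(9.5, 0) = 104.5
  z(6, 7) = 136  ←
  z(4.5, 8.5) = 134.5
  z(0, 10.75) = 107.5
The maximum is at u = 6, v = 7.

(6, 7)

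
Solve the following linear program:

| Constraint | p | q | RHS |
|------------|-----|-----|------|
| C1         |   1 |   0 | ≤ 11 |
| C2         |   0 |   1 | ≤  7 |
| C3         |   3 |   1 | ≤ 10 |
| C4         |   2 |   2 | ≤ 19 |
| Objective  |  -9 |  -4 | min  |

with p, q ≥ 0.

Evaluate the objective at each vertex of the feasible region:
  z(0, 0) = 0
  z(3.333, 0) = -30
  z(1, 7) = -37  ←
  z(0, 7) = -28
The minimum is at p = 1, q = 7.

p = 1, q = 7, z = -37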